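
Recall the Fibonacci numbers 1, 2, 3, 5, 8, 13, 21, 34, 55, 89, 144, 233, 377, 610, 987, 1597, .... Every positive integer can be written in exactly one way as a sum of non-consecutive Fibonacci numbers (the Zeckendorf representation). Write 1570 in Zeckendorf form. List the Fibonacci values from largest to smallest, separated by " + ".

987 + 377 + 144 + 55 + 5 + 2

Greedy algorithm:
1570 − 987 = 583
583 − 377 = 206
206 − 144 = 62
62 − 55 = 7
7 − 5 = 2
2 − 2 = 0
So 1570 = 987 + 377 + 144 + 55 + 5 + 2, with no two terms consecutive in the sequence.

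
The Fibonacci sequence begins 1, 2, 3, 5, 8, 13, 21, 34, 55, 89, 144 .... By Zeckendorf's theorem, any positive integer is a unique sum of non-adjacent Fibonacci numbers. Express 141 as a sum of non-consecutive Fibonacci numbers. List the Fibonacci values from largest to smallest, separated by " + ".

89 + 34 + 13 + 5

take 89 (≤ 141); 141 − 89 = 52
take 34 (≤ 52); 52 − 34 = 18
take 13 (≤ 18); 18 − 13 = 5
take 5 (≤ 5); 5 − 5 = 0
So 141 = 89 + 34 + 13 + 5, with no two terms consecutive in the sequence.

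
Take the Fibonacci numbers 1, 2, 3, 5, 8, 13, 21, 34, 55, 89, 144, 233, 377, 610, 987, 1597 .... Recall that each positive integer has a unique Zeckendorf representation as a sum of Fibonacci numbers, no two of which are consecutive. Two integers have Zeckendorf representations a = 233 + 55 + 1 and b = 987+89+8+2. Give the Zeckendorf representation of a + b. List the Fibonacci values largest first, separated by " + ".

The two numbers are 289 and 1086, so their sum is 1375.
Greedy algorithm:
largest Fibonacci ≤ 1375 is 987; 1375 − 987 = 388
largest Fibonacci ≤ 388 is 377; 388 − 377 = 11
largest Fibonacci ≤ 11 is 8; 11 − 8 = 3
largest Fibonacci ≤ 3 is 3; 3 − 3 = 0

987 + 377 + 8 + 3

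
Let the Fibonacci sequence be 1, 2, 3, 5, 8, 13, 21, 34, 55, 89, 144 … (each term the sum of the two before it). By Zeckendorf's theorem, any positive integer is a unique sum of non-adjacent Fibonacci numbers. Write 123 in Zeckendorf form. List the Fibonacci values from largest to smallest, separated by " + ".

89 + 34

89 ≤ 123 < 144, so take 89; remainder 34
34 ≤ 34 < 55, so take 34; remainder 0
So 123 = 89 + 34, with no two terms consecutive in the sequence.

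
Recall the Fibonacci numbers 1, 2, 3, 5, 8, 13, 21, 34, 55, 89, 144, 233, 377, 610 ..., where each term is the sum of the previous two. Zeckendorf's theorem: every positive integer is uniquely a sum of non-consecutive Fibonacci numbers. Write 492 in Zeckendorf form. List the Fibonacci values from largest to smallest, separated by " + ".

Greedily peel off the largest Fibonacci term at each step:
492: greatest Fibonacci not exceeding it is 377, leaving 115
115: greatest Fibonacci not exceeding it is 89, leaving 26
26: greatest Fibonacci not exceeding it is 21, leaving 5
5: greatest Fibonacci not exceeding it is 5, leaving 0
So 492 = 377 + 89 + 21 + 5, with no two terms consecutive in the sequence.

377 + 89 + 21 + 5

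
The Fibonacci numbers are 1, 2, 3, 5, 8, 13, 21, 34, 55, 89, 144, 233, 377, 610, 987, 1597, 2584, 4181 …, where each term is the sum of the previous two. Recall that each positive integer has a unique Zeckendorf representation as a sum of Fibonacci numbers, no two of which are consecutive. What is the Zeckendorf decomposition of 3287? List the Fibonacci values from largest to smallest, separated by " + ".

2584 + 610 + 89 + 3 + 1

Greedily peel off the largest Fibonacci term at each step:
2584 ≤ 3287 < 4181, so take 2584; remainder 703
610 ≤ 703 < 987, so take 610; remainder 93
89 ≤ 93 < 144, so take 89; remainder 4
3 ≤ 4 < 5, so take 3; remainder 1
1 ≤ 1 < 2, so take 1; remainder 0
So 3287 = 2584 + 610 + 89 + 3 + 1, with no two terms consecutive in the sequence.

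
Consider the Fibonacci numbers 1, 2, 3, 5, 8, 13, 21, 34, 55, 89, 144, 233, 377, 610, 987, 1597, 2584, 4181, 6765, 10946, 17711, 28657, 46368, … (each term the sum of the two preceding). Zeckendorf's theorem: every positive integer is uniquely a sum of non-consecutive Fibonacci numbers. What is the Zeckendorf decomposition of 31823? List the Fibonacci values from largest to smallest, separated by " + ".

largest Fibonacci ≤ 31823 is 28657; 31823 − 28657 = 3166
largest Fibonacci ≤ 3166 is 2584; 3166 − 2584 = 582
largest Fibonacci ≤ 582 is 377; 582 − 377 = 205
largest Fibonacci ≤ 205 is 144; 205 − 144 = 61
largest Fibonacci ≤ 61 is 55; 61 − 55 = 6
largest Fibonacci ≤ 6 is 5; 6 − 5 = 1
largest Fibonacci ≤ 1 is 1; 1 − 1 = 0
So 31823 = 28657 + 2584 + 377 + 144 + 55 + 5 + 1, with no two terms consecutive in the sequence.

28657 + 2584 + 377 + 144 + 55 + 5 + 1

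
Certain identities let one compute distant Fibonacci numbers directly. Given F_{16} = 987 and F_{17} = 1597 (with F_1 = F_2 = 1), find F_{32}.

2178309

By the doubling identity F_{2k} = F_k(2F_{k+1} − F_k): F_{32} = 987·(2·1597 − 987) = 987·2207 = 2178309.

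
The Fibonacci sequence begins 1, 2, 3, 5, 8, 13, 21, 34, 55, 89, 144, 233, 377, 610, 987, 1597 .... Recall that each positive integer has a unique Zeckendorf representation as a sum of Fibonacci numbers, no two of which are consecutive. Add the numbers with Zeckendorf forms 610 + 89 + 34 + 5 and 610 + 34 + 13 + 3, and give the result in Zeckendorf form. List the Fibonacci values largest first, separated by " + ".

The two numbers are 738 and 660, so their sum is 1398.
largest Fibonacci ≤ 1398 is 987; 1398 − 987 = 411
largest Fibonacci ≤ 411 is 377; 411 − 377 = 34
largest Fibonacci ≤ 34 is 34; 34 − 34 = 0

987 + 377 + 34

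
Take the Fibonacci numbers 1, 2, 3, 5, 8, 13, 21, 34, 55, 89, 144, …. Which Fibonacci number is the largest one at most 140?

89 ≤ 140 < 144, so the largest Fibonacci number not exceeding 140 is 89.

89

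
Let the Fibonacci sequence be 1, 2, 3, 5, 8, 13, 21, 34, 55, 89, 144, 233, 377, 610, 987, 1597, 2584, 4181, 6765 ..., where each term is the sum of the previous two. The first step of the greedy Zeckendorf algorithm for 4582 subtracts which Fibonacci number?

4181 ≤ 4582 < 6765, so the largest Fibonacci number not exceeding 4582 is 4181.

4181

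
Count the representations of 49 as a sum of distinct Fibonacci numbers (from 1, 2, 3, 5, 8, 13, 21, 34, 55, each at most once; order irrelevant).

49 = 34+13+2 = 34+8+5+2 = 21+13+8+5+2 — 3 representations.

3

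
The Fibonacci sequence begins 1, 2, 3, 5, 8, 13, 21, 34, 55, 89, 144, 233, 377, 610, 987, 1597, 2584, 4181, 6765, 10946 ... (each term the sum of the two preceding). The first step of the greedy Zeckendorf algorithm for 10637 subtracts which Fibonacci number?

6765

6765 ≤ 10637 < 10946, so the largest Fibonacci number not exceeding 10637 is 6765.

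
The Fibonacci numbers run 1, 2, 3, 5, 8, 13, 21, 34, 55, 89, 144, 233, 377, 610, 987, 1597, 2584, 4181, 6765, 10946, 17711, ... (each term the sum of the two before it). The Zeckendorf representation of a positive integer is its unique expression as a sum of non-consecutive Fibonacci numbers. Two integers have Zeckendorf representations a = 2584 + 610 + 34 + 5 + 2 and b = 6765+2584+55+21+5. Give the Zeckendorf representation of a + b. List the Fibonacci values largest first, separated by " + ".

10946 + 1597 + 89 + 21 + 8 + 3 + 1

The two numbers are 3235 and 9430, so their sum is 12665.
subtract 10946 from 12665: 1719 remains
subtract 1597 from 1719: 122 remains
subtract 89 from 122: 33 remains
subtract 21 from 33: 12 remains
subtract 8 from 12: 4 remains
subtract 3 from 4: 1 remains
subtract 1 from 1: 0 remains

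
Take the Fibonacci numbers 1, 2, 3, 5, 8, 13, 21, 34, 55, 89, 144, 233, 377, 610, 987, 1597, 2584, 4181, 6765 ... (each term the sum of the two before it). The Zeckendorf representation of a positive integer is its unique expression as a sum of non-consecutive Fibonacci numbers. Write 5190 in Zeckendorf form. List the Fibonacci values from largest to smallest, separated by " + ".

4181 + 987 + 21 + 1

4181 ≤ 5190 < 6765, so take 4181; remainder 1009
987 ≤ 1009 < 1597, so take 987; remainder 22
21 ≤ 22 < 34, so take 21; remainder 1
1 ≤ 1 < 2, so take 1; remainder 0
So 5190 = 4181 + 987 + 21 + 1, with no two terms consecutive in the sequence.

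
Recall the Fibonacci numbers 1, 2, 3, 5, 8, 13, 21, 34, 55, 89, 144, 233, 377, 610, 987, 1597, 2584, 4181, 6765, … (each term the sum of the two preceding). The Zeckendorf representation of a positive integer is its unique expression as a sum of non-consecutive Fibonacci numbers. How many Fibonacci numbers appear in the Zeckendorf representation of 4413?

4413: greatest Fibonacci not exceeding it is 4181, leaving 232
232: greatest Fibonacci not exceeding it is 144, leaving 88
88: greatest Fibonacci not exceeding it is 55, leaving 33
33: greatest Fibonacci not exceeding it is 21, leaving 12
12: greatest Fibonacci not exceeding it is 8, leaving 4
4: greatest Fibonacci not exceeding it is 3, leaving 1
1: greatest Fibonacci not exceeding it is 1, leaving 0
4413 = 4181 + 144 + 55 + 21 + 8 + 3 + 1, which has 7 terms.

7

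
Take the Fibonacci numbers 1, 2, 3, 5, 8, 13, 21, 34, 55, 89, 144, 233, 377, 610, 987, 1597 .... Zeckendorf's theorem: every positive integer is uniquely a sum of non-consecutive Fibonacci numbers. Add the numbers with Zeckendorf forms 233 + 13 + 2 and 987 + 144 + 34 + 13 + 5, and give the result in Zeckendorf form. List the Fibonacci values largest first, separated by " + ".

The two numbers are 248 and 1183, so their sum is 1431.
1431: greatest Fibonacci not exceeding it is 987, leaving 444
444: greatest Fibonacci not exceeding it is 377, leaving 67
67: greatest Fibonacci not exceeding it is 55, leaving 12
12: greatest Fibonacci not exceeding it is 8, leaving 4
4: greatest Fibonacci not exceeding it is 3, leaving 1
1: greatest Fibonacci not exceeding it is 1, leaving 0

987 + 377 + 55 + 8 + 3 + 1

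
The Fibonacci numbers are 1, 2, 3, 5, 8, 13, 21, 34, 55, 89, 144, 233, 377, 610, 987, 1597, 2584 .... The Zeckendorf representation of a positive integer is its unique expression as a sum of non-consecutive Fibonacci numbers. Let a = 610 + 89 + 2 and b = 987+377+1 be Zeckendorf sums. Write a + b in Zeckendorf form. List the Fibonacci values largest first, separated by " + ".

1597 + 377 + 89 + 3

The two numbers are 701 and 1365, so their sum is 2066.
Repeatedly subtract the largest Fibonacci number that fits:
largest Fibonacci ≤ 2066 is 1597; 2066 − 1597 = 469
largest Fibonacci ≤ 469 is 377; 469 − 377 = 92
largest Fibonacci ≤ 92 is 89; 92 − 89 = 3
largest Fibonacci ≤ 3 is 3; 3 − 3 = 0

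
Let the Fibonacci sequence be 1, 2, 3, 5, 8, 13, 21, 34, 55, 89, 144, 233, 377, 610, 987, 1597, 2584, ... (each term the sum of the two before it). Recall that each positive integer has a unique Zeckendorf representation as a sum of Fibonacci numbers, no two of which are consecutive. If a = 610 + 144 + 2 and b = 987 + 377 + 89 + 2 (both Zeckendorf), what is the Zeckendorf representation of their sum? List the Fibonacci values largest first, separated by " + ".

The two numbers are 756 and 1455, so their sum is 2211.
2211: greatest Fibonacci not exceeding it is 1597, leaving 614
614: greatest Fibonacci not exceeding it is 610, leaving 4
4: greatest Fibonacci not exceeding it is 3, leaving 1
1: greatest Fibonacci not exceeding it is 1, leaving 0

1597 + 610 + 3 + 1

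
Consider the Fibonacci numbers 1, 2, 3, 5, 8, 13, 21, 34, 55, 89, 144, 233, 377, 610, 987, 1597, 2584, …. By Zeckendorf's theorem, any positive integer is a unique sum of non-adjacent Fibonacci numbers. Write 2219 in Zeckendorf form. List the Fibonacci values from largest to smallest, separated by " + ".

1597 + 610 + 8 + 3 + 1

Repeatedly subtract the largest Fibonacci number that fits:
2219 − 1597 = 622
622 − 610 = 12
12 − 8 = 4
4 − 3 = 1
1 − 1 = 0
So 2219 = 1597 + 610 + 8 + 3 + 1, with no two terms consecutive in the sequence.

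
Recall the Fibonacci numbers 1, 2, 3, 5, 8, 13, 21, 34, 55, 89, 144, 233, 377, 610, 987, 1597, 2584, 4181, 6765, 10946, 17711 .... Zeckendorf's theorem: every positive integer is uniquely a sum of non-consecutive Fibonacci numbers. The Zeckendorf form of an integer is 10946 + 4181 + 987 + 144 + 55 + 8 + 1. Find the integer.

16322

10946 + 4181 + 987 + 144 + 55 + 8 + 1 = 16322.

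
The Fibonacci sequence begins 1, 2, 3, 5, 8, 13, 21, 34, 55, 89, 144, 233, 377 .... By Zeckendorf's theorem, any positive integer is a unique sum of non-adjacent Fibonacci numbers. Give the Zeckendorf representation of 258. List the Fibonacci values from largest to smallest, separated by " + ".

take 233 (≤ 258); 258 − 233 = 25
take 21 (≤ 25); 25 − 21 = 4
take 3 (≤ 4); 4 − 3 = 1
take 1 (≤ 1); 1 − 1 = 0
So 258 = 233 + 21 + 3 + 1, with no two terms consecutive in the sequence.

233 + 21 + 3 + 1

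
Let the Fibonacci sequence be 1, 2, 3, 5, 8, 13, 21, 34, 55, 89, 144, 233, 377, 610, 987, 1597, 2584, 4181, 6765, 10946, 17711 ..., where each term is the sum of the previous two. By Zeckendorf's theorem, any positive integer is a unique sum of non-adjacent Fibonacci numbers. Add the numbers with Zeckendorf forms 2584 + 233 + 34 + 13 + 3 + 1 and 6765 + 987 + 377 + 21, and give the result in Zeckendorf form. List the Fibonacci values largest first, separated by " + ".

10946 + 55 + 13 + 3 + 1

The two numbers are 2868 and 8150, so their sum is 11018.
Repeatedly subtract the largest Fibonacci number that fits:
11018 − 10946 = 72
72 − 55 = 17
17 − 13 = 4
4 − 3 = 1
1 − 1 = 0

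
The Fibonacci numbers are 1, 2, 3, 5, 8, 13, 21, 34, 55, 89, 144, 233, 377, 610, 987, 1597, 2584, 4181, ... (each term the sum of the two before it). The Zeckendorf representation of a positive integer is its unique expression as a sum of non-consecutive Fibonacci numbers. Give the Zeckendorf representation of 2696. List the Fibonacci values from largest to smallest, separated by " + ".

2584 + 89 + 21 + 2

Repeatedly subtract the largest Fibonacci number that fits:
take 2584 (≤ 2696); 2696 − 2584 = 112
take 89 (≤ 112); 112 − 89 = 23
take 21 (≤ 23); 23 − 21 = 2
take 2 (≤ 2); 2 − 2 = 0
So 2696 = 2584 + 89 + 21 + 2, with no two terms consecutive in the sequence.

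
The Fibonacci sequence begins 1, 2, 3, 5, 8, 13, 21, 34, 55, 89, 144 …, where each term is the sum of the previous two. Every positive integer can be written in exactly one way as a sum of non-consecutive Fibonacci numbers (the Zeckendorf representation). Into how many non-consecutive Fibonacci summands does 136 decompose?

3

subtract 89 from 136: 47 remains
subtract 34 from 47: 13 remains
subtract 13 from 13: 0 remains
136 = 89 + 34 + 13, which has 3 terms.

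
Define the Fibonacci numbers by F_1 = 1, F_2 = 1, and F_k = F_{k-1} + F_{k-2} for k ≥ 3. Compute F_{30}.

Iterating the recurrence up to F_{26} = 121393 and F_{25} = 75025:
F_{27} = F_{26} + F_{25} = 121393 + 75025 = 196418
F_{28} = F_{27} + F_{26} = 196418 + 121393 = 317811
F_{29} = F_{28} + F_{27} = 317811 + 196418 = 514229
F_{30} = F_{29} + F_{28} = 514229 + 317811 = 832040

832040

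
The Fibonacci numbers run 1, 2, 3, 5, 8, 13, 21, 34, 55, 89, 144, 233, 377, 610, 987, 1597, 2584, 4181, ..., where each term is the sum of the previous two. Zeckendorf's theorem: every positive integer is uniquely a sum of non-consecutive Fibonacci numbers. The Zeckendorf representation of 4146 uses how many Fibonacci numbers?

subtract 2584 from 4146: 1562 remains
subtract 987 from 1562: 575 remains
subtract 377 from 575: 198 remains
subtract 144 from 198: 54 remains
subtract 34 from 54: 20 remains
subtract 13 from 20: 7 remains
subtract 5 from 7: 2 remains
subtract 2 from 2: 0 remains
4146 = 2584 + 987 + 377 + 144 + 34 + 13 + 5 + 2, which has 8 terms.

8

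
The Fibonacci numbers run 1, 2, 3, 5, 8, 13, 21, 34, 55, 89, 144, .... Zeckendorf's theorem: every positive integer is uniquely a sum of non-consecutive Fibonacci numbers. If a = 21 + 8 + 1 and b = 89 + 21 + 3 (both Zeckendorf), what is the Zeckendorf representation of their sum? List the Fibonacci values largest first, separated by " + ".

The two numbers are 30 and 113, so their sum is 143.
Greedily peel off the largest Fibonacci term at each step:
take 89 (≤ 143); 143 − 89 = 54
take 34 (≤ 54); 54 − 34 = 20
take 13 (≤ 20); 20 − 13 = 7
take 5 (≤ 7); 7 − 5 = 2
take 2 (≤ 2); 2 − 2 = 0

89 + 34 + 13 + 5 + 2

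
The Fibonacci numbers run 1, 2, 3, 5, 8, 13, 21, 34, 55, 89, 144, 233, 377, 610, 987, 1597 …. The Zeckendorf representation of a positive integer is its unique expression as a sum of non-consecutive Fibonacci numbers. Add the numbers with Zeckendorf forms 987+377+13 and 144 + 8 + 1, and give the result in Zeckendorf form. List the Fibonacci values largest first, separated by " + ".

The two numbers are 1377 and 153, so their sum is 1530.
1530: greatest Fibonacci not exceeding it is 987, leaving 543
543: greatest Fibonacci not exceeding it is 377, leaving 166
166: greatest Fibonacci not exceeding it is 144, leaving 22
22: greatest Fibonacci not exceeding it is 21, leaving 1
1: greatest Fibonacci not exceeding it is 1, leaving 0

987 + 377 + 144 + 21 + 1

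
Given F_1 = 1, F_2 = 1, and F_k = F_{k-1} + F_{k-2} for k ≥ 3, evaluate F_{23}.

28657

Iterating the recurrence up to F_{16} = 987 and F_{15} = 610:
F_{17} = F_{16} + F_{15} = 987 + 610 = 1597
F_{18} = F_{17} + F_{16} = 1597 + 987 = 2584
F_{19} = F_{18} + F_{17} = 2584 + 1597 = 4181
F_{20} = F_{19} + F_{18} = 4181 + 2584 = 6765
F_{21} = F_{20} + F_{19} = 6765 + 4181 = 10946
F_{22} = F_{21} + F_{20} = 10946 + 6765 = 17711
F_{23} = F_{22} + F_{21} = 17711 + 10946 = 28657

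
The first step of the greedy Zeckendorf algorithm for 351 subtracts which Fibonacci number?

233 ≤ 351 < 377, so the largest Fibonacci number not exceeding 351 is 233.

233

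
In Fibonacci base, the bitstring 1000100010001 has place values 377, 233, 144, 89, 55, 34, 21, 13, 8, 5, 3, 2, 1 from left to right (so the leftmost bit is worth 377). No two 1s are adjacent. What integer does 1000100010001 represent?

441

Summing the place values of the 1 bits: 377 + 55 + 8 + 1 = 441.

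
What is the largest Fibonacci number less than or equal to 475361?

317811

317811 ≤ 475361 < 514229, so the largest Fibonacci number not exceeding 475361 is 317811.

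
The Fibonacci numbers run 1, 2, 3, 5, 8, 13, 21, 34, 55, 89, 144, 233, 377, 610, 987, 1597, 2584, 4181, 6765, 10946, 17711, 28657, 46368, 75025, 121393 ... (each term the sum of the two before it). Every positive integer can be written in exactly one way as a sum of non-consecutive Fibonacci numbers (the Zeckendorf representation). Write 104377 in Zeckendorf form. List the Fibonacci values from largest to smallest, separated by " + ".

Greedily peel off the largest Fibonacci term at each step:
104377 − 75025 = 29352
29352 − 28657 = 695
695 − 610 = 85
85 − 55 = 30
30 − 21 = 9
9 − 8 = 1
1 − 1 = 0
So 104377 = 75025 + 28657 + 610 + 55 + 21 + 8 + 1, with no two terms consecutive in the sequence.

75025 + 28657 + 610 + 55 + 21 + 8 + 1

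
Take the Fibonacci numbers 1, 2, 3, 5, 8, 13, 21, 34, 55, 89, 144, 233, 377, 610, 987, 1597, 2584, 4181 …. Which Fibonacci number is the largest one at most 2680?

2584 ≤ 2680 < 4181, so the largest Fibonacci number not exceeding 2680 is 2584.

2584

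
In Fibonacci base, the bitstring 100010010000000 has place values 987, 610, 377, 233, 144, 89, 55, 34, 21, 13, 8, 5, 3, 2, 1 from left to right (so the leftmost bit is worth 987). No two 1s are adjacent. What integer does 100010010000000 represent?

Summing the place values of the 1 bits: 987 + 144 + 34 = 1165.

1165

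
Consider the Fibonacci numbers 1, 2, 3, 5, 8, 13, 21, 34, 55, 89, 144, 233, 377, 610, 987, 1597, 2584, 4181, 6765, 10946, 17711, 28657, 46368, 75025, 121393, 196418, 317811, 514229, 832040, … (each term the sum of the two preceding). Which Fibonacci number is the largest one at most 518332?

514229 ≤ 518332 < 832040, so the largest Fibonacci number not exceeding 518332 is 514229.

514229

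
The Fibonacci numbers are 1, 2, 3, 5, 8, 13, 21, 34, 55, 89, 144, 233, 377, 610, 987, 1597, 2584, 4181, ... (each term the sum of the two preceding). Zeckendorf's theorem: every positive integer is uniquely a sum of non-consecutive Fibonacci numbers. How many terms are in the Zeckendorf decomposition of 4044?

6

2584 ≤ 4044 < 4181, so take 2584; remainder 1460
987 ≤ 1460 < 1597, so take 987; remainder 473
377 ≤ 473 < 610, so take 377; remainder 96
89 ≤ 96 < 144, so take 89; remainder 7
5 ≤ 7 < 8, so take 5; remainder 2
2 ≤ 2 < 3, so take 2; remainder 0
4044 = 2584 + 987 + 377 + 89 + 5 + 2, which has 6 terms.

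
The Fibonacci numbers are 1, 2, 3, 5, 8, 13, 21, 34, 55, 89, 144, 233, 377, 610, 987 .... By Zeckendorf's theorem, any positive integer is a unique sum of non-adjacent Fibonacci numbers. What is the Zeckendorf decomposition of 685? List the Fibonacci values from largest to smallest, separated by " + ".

610 + 55 + 13 + 5 + 2

685: greatest Fibonacci not exceeding it is 610, leaving 75
75: greatest Fibonacci not exceeding it is 55, leaving 20
20: greatest Fibonacci not exceeding it is 13, leaving 7
7: greatest Fibonacci not exceeding it is 5, leaving 2
2: greatest Fibonacci not exceeding it is 2, leaving 0
So 685 = 610 + 55 + 13 + 5 + 2, with no two terms consecutive in the sequence.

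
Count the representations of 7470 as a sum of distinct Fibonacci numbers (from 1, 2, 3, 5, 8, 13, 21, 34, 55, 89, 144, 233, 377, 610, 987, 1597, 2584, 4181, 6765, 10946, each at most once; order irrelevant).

57

7470 = 6765+610+89+5+1 = 6765+610+89+3+2+1 = 6765+610+55+34+5+1 = 6765+377+233+89+5+1 = … (53 more), for 57 in all.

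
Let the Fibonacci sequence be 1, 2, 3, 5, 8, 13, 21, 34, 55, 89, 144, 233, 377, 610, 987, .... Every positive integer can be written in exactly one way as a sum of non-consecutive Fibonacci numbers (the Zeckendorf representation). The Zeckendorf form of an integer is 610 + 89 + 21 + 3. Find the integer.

723

610 + 89 + 21 + 3 = 723.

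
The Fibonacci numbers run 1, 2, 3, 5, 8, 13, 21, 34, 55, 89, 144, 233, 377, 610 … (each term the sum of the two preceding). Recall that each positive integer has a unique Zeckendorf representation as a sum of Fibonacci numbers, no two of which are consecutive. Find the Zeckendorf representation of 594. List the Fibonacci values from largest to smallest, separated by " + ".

take 377 (≤ 594); 594 − 377 = 217
take 144 (≤ 217); 217 − 144 = 73
take 55 (≤ 73); 73 − 55 = 18
take 13 (≤ 18); 18 − 13 = 5
take 5 (≤ 5); 5 − 5 = 0
So 594 = 377 + 144 + 55 + 13 + 5, with no two terms consecutive in the sequence.

377 + 144 + 55 + 13 + 5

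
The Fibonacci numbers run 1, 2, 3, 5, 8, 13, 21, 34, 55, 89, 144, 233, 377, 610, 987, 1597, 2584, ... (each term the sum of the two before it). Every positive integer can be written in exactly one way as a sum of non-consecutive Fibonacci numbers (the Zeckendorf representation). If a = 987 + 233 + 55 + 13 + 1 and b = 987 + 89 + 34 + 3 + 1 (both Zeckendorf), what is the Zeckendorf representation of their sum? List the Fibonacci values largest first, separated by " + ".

1597 + 610 + 144 + 34 + 13 + 5

The two numbers are 1289 and 1114, so their sum is 2403.
1597 ≤ 2403 < 2584, so take 1597; remainder 806
610 ≤ 806 < 987, so take 610; remainder 196
144 ≤ 196 < 233, so take 144; remainder 52
34 ≤ 52 < 55, so take 34; remainder 18
13 ≤ 18 < 21, so take 13; remainder 5
5 ≤ 5 < 8, so take 5; remainder 0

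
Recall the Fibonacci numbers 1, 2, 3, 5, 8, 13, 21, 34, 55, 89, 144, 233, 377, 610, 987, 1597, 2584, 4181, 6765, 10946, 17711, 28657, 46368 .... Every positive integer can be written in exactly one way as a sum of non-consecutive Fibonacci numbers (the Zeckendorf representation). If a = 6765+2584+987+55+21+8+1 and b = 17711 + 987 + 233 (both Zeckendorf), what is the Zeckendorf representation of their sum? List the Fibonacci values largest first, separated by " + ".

28657 + 610 + 55 + 21 + 8 + 1

The two numbers are 10421 and 18931, so their sum is 29352.
largest Fibonacci ≤ 29352 is 28657; 29352 − 28657 = 695
largest Fibonacci ≤ 695 is 610; 695 − 610 = 85
largest Fibonacci ≤ 85 is 55; 85 − 55 = 30
largest Fibonacci ≤ 30 is 21; 30 − 21 = 9
largest Fibonacci ≤ 9 is 8; 9 − 8 = 1
largest Fibonacci ≤ 1 is 1; 1 − 1 = 0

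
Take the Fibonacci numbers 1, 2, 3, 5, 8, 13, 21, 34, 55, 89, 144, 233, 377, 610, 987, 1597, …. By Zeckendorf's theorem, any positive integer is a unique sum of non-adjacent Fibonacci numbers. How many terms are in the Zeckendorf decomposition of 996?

996 − 987 = 9
9 − 8 = 1
1 − 1 = 0
996 = 987 + 8 + 1, which has 3 terms.

3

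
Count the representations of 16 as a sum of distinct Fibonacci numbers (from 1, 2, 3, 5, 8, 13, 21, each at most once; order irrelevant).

Starting from the Zeckendorf form and repeatedly splitting a term F_k into F_{k−1} + F_{k−2} (when neither is already used) reaches every representation.
16 = 13+3 = 13+2+1 = 8+5+3 = 8+5+2+1 — 4 representations.

4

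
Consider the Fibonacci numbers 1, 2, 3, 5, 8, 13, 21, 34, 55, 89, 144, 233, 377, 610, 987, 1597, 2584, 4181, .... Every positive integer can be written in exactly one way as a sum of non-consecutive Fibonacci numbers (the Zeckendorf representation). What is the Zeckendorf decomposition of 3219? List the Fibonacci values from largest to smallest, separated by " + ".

subtract 2584 from 3219: 635 remains
subtract 610 from 635: 25 remains
subtract 21 from 25: 4 remains
subtract 3 from 4: 1 remains
subtract 1 from 1: 0 remains
So 3219 = 2584 + 610 + 21 + 3 + 1, with no two terms consecutive in the sequence.

2584 + 610 + 21 + 3 + 1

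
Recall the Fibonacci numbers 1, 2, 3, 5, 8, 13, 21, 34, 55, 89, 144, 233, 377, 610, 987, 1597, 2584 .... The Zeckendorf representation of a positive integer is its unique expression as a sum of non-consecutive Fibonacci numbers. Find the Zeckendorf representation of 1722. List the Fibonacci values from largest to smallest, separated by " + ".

largest Fibonacci ≤ 1722 is 1597; 1722 − 1597 = 125
largest Fibonacci ≤ 125 is 89; 125 − 89 = 36
largest Fibonacci ≤ 36 is 34; 36 − 34 = 2
largest Fibonacci ≤ 2 is 2; 2 − 2 = 0
So 1722 = 1597 + 89 + 34 + 2, with no two terms consecutive in the sequence.

1597 + 89 + 34 + 2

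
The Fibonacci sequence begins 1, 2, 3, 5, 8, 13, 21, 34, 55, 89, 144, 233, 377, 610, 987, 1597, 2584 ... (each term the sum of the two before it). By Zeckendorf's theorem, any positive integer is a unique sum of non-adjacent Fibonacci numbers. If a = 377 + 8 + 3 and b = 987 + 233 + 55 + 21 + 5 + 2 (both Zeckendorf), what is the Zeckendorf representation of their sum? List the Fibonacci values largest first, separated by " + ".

1597 + 89 + 5

The two numbers are 388 and 1303, so their sum is 1691.
Repeatedly subtract the largest Fibonacci number that fits:
1691: greatest Fibonacci not exceeding it is 1597, leaving 94
94: greatest Fibonacci not exceeding it is 89, leaving 5
5: greatest Fibonacci not exceeding it is 5, leaving 0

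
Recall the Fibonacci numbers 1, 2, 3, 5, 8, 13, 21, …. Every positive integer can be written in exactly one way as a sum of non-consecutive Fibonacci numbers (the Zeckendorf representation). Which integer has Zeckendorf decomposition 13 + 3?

16

13 + 3 = 16.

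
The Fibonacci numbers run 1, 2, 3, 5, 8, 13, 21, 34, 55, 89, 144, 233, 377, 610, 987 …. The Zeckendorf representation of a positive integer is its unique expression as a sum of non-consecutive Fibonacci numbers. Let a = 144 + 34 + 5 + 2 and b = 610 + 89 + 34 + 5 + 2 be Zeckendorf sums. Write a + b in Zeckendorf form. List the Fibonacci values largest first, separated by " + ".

610 + 233 + 55 + 21 + 5 + 1

The two numbers are 185 and 740, so their sum is 925.
subtract 610 from 925: 315 remains
subtract 233 from 315: 82 remains
subtract 55 from 82: 27 remains
subtract 21 from 27: 6 remains
subtract 5 from 6: 1 remains
subtract 1 from 1: 0 remains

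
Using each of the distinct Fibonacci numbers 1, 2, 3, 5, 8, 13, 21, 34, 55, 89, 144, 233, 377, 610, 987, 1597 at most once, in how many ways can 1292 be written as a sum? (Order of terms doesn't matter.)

16

Starting from the Zeckendorf form and repeatedly splitting a term F_k into F_{k−1} + F_{k−2} (when neither is already used) reaches every representation.
1292 = 987+233+55+13+3+1 = 987+233+55+8+5+3+1 = 987+233+34+21+13+3+1 = 987+144+89+55+13+3+1 = … (12 more), for 16 in all.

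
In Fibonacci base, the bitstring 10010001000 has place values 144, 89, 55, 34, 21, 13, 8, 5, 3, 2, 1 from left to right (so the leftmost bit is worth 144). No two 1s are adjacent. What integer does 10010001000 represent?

183

Summing the place values of the 1 bits: 144 + 34 + 5 = 183.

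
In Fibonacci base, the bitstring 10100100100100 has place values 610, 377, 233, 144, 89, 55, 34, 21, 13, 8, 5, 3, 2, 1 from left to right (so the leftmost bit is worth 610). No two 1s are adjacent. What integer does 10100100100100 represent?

914

Summing the place values of the 1 bits: 610 + 233 + 55 + 13 + 3 = 914.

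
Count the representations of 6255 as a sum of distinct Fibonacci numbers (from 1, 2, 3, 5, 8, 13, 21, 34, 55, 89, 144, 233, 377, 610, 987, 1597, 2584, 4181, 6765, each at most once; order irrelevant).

54

Starting from the Zeckendorf form and repeatedly splitting a term F_k into F_{k−1} + F_{k−2} (when neither is already used) reaches every representation.
6255 = 4181+1597+377+89+8+3 = 4181+1597+377+89+8+2+1 = 4181+1597+377+55+34+8+3 = 4181+1597+233+144+89+8+3 = 4181+1597+377+89+5+3+2+1 = … (49 more), for 54 in all.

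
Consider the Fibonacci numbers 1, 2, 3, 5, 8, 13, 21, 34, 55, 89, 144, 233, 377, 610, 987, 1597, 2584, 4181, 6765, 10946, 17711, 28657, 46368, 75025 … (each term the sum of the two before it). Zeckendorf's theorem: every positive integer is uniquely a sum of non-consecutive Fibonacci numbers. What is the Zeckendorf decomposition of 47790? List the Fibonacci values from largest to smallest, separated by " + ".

47790 − 46368 = 1422
1422 − 987 = 435
435 − 377 = 58
58 − 55 = 3
3 − 3 = 0
So 47790 = 46368 + 987 + 377 + 55 + 3, with no two terms consecutive in the sequence.

46368 + 987 + 377 + 55 + 3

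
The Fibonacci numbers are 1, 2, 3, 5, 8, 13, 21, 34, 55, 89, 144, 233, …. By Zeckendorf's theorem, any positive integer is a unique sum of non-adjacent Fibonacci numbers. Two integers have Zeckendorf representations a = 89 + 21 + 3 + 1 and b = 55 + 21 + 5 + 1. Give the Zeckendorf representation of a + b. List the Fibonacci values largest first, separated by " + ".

The two numbers are 114 and 82, so their sum is 196.
take 144 (≤ 196); 196 − 144 = 52
take 34 (≤ 52); 52 − 34 = 18
take 13 (≤ 18); 18 − 13 = 5
take 5 (≤ 5); 5 − 5 = 0

144 + 34 + 13 + 5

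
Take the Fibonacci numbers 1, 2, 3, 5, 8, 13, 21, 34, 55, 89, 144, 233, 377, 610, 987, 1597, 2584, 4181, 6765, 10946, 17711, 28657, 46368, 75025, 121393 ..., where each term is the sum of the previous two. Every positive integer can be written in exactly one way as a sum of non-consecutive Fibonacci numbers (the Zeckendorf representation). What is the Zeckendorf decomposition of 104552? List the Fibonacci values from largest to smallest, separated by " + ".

Greedily peel off the largest Fibonacci term at each step:
subtract 75025 from 104552: 29527 remains
subtract 28657 from 29527: 870 remains
subtract 610 from 870: 260 remains
subtract 233 from 260: 27 remains
subtract 21 from 27: 6 remains
subtract 5 from 6: 1 remains
subtract 1 from 1: 0 remains
So 104552 = 75025 + 28657 + 610 + 233 + 21 + 5 + 1, with no two terms consecutive in the sequence.

75025 + 28657 + 610 + 233 + 21 + 5 + 1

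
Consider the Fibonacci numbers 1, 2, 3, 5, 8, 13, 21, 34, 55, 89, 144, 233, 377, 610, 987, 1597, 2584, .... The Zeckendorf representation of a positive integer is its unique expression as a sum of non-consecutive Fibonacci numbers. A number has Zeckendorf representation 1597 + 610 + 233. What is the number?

2440

1597 + 610 + 233 = 2440.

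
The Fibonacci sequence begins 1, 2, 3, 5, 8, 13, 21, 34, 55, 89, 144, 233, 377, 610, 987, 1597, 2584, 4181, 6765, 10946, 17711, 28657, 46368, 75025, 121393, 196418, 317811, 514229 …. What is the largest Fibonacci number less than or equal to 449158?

317811

317811 ≤ 449158 < 514229, so the largest Fibonacci number not exceeding 449158 is 317811.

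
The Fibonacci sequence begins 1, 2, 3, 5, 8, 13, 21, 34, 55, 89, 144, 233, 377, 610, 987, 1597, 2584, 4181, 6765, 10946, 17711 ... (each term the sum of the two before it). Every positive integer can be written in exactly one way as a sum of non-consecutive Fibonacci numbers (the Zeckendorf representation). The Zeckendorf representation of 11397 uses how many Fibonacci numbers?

Greedily peel off the largest Fibonacci term at each step:
11397: greatest Fibonacci not exceeding it is 10946, leaving 451
451: greatest Fibonacci not exceeding it is 377, leaving 74
74: greatest Fibonacci not exceeding it is 55, leaving 19
19: greatest Fibonacci not exceeding it is 13, leaving 6
6: greatest Fibonacci not exceeding it is 5, leaving 1
1: greatest Fibonacci not exceeding it is 1, leaving 0
11397 = 10946 + 377 + 55 + 13 + 5 + 1, which has 6 terms.

6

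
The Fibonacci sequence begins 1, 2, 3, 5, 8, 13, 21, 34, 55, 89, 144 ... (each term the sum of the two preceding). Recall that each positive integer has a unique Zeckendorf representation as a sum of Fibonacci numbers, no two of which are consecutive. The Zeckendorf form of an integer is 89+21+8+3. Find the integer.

121

89+21+8+3 = 121.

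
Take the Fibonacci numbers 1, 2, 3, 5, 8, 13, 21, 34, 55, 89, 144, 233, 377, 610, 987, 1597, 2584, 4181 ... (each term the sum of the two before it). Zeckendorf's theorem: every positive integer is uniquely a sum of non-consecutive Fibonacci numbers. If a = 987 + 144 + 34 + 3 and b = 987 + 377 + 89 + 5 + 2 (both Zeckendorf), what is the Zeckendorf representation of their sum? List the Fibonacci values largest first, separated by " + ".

The two numbers are 1168 and 1460, so their sum is 2628.
Greedy algorithm:
2628: greatest Fibonacci not exceeding it is 2584, leaving 44
44: greatest Fibonacci not exceeding it is 34, leaving 10
10: greatest Fibonacci not exceeding it is 8, leaving 2
2: greatest Fibonacci not exceeding it is 2, leaving 0

2584 + 34 + 8 + 2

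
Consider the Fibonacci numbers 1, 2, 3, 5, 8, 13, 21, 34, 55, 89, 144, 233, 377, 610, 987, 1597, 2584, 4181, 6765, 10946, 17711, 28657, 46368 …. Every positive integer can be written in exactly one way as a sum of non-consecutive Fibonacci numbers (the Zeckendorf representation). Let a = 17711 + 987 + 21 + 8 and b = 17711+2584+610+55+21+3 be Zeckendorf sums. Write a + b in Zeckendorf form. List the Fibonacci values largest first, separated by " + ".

28657 + 10946 + 89 + 13 + 5 + 1

The two numbers are 18727 and 20984, so their sum is 39711.
Repeatedly subtract the largest Fibonacci number that fits:
largest Fibonacci ≤ 39711 is 28657; 39711 − 28657 = 11054
largest Fibonacci ≤ 11054 is 10946; 11054 − 10946 = 108
largest Fibonacci ≤ 108 is 89; 108 − 89 = 19
largest Fibonacci ≤ 19 is 13; 19 − 13 = 6
largest Fibonacci ≤ 6 is 5; 6 − 5 = 1
largest Fibonacci ≤ 1 is 1; 1 − 1 = 0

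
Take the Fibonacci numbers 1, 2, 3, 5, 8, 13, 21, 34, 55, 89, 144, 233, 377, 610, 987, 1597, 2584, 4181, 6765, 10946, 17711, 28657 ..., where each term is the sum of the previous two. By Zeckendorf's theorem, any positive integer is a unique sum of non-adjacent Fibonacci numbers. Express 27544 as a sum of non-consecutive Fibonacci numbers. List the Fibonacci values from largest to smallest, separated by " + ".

subtract 17711 from 27544: 9833 remains
subtract 6765 from 9833: 3068 remains
subtract 2584 from 3068: 484 remains
subtract 377 from 484: 107 remains
subtract 89 from 107: 18 remains
subtract 13 from 18: 5 remains
subtract 5 from 5: 0 remains
So 27544 = 17711 + 6765 + 2584 + 377 + 89 + 13 + 5, with no two terms consecutive in the sequence.

17711 + 6765 + 2584 + 377 + 89 + 13 + 5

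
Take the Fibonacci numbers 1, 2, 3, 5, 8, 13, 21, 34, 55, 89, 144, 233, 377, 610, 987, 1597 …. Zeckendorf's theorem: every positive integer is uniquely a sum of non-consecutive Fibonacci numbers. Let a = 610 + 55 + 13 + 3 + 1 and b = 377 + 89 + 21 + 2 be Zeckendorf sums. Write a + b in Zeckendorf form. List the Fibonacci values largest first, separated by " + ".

987 + 144 + 34 + 5 + 1

The two numbers are 682 and 489, so their sum is 1171.
987 ≤ 1171 < 1597, so take 987; remainder 184
144 ≤ 184 < 233, so take 144; remainder 40
34 ≤ 40 < 55, so take 34; remainder 6
5 ≤ 6 < 8, so take 5; remainder 1
1 ≤ 1 < 2, so take 1; remainder 0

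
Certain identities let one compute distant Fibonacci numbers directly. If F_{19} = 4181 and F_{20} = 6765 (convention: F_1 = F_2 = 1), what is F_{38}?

39088169

By the doubling identity F_{2k} = F_k(2F_{k+1} − F_k): F_{38} = 4181·(2·6765 − 4181) = 4181·9349 = 39088169.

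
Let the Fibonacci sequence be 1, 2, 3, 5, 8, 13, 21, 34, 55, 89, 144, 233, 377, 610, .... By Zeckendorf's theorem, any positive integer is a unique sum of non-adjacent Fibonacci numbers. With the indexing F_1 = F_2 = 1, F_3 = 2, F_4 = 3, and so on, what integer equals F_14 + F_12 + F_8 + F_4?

F_14 + F_12 + F_8 + F_4 = 377 + 144 + 21 + 3 = 545.

545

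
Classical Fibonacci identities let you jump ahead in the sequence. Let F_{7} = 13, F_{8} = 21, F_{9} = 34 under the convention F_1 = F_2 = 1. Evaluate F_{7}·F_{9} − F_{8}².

13·34 − 21² = 442 − 441 = 1. (Cassini's identity: F_{k−1}F_{k+1} − F_k² = (−1)^k.)

1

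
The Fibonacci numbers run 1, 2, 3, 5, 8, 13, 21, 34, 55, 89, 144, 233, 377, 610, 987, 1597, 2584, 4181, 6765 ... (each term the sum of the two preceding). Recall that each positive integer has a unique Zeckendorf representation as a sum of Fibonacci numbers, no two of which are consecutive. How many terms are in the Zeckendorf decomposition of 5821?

subtract 4181 from 5821: 1640 remains
subtract 1597 from 1640: 43 remains
subtract 34 from 43: 9 remains
subtract 8 from 9: 1 remains
subtract 1 from 1: 0 remains
5821 = 4181 + 1597 + 34 + 8 + 1, which has 5 terms.

5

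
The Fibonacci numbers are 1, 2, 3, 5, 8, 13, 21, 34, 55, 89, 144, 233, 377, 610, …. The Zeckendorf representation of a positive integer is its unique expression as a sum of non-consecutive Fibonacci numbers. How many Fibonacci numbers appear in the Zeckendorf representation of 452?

5

largest Fibonacci ≤ 452 is 377; 452 − 377 = 75
largest Fibonacci ≤ 75 is 55; 75 − 55 = 20
largest Fibonacci ≤ 20 is 13; 20 − 13 = 7
largest Fibonacci ≤ 7 is 5; 7 − 5 = 2
largest Fibonacci ≤ 2 is 2; 2 − 2 = 0
452 = 377 + 55 + 13 + 5 + 2, which has 5 terms.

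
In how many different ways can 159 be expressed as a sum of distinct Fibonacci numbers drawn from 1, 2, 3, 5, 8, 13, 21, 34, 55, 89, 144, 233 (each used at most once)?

6

Each representation comes from the Zeckendorf form by replacing some F_k with F_{k−1} + F_{k−2} where possible.
159 = 144+13+2 = 144+8+5+2 = 89+55+13+2 = … (3 more), for 6 in all.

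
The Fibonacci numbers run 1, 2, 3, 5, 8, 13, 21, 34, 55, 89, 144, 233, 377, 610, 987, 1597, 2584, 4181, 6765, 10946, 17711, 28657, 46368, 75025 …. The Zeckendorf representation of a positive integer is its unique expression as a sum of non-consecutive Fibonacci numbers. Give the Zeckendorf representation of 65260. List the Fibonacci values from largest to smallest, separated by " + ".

46368 + 17711 + 987 + 144 + 34 + 13 + 3

Greedy algorithm:
take 46368 (≤ 65260); 65260 − 46368 = 18892
take 17711 (≤ 18892); 18892 − 17711 = 1181
take 987 (≤ 1181); 1181 − 987 = 194
take 144 (≤ 194); 194 − 144 = 50
take 34 (≤ 50); 50 − 34 = 16
take 13 (≤ 16); 16 − 13 = 3
take 3 (≤ 3); 3 − 3 = 0
So 65260 = 46368 + 17711 + 987 + 144 + 34 + 13 + 3, with no two terms consecutive in the sequence.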